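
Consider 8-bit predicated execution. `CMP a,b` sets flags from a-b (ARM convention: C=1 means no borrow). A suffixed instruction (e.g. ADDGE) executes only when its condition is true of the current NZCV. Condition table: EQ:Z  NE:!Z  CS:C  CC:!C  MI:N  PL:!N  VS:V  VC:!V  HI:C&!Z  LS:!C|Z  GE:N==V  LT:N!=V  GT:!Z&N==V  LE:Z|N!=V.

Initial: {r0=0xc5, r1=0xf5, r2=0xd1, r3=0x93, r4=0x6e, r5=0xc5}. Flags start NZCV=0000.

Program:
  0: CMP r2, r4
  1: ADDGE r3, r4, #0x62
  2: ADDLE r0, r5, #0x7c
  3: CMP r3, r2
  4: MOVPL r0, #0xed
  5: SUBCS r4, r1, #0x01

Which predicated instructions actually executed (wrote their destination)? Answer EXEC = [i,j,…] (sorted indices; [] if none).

EXEC = [2]

[0] flags=0011 → (cmp)
[1] flags=0011 GE?F → skip
[2] flags=0011 LE?T → r0=0x41
[3] flags=1000 → (cmp)
[4] flags=1000 PL?F → skip
[5] flags=1000 CS?F → skip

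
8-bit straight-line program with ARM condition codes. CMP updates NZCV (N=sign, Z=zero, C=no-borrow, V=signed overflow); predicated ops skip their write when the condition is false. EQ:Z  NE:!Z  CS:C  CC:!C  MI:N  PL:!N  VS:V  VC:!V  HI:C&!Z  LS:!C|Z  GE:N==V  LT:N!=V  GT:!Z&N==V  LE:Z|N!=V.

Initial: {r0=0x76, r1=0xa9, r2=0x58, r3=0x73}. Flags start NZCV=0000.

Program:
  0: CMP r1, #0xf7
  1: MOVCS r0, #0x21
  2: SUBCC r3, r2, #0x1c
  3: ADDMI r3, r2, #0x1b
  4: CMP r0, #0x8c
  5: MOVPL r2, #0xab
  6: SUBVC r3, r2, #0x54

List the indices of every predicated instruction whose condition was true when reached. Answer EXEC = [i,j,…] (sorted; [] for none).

EXEC = [2,3]

[0] flags=1000 → (cmp)
[1] flags=1000 CS?F → skip
[2] flags=1000 CC?T → r3=0x3c
[3] flags=1000 MI?T → r3=0x73
[4] flags=1001 → (cmp)
[5] flags=1001 PL?F → skip
[6] flags=1001 VC?F → skip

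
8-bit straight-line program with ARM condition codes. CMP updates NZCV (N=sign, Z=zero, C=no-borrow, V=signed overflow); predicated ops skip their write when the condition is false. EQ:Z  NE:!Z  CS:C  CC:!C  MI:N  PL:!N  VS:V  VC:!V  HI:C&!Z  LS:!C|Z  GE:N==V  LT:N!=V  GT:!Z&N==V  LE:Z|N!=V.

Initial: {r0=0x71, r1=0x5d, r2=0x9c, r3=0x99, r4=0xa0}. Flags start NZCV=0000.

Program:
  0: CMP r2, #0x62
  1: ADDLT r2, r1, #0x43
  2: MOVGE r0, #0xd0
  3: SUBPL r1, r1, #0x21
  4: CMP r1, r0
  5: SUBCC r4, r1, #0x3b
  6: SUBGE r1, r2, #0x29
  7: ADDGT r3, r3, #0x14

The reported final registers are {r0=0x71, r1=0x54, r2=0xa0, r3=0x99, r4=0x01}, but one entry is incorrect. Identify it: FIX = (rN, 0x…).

FIX = (r1, 0x3c)

[0] flags=0011 → (cmp)
[1] flags=0011 LT?T → r2=0xa0
[2] flags=0011 GE?F → skip
[3] flags=0011 PL?T → r1=0x3c
[4] flags=1000 → (cmp)
[5] flags=1000 CC?T → r4=0x01
[6] flags=1000 GE?F → skip
[7] flags=1000 GT?F → skip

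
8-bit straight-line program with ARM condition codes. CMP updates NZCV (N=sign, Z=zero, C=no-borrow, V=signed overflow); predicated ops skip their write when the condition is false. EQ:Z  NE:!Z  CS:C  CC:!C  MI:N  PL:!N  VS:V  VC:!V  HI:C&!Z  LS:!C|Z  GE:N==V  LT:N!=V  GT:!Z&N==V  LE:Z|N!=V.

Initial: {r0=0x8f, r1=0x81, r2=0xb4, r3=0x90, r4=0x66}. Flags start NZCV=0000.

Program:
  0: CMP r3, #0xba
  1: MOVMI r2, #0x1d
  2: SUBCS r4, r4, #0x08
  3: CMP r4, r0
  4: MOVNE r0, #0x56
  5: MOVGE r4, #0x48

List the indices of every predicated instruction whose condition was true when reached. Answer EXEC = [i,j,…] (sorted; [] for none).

EXEC = [1,4,5]

[0] flags=1000 → (cmp)
[1] flags=1000 MI?T → r2=0x1d
[2] flags=1000 CS?F → skip
[3] flags=1001 → (cmp)
[4] flags=1001 NE?T → r0=0x56
[5] flags=1001 GE?T → r4=0x48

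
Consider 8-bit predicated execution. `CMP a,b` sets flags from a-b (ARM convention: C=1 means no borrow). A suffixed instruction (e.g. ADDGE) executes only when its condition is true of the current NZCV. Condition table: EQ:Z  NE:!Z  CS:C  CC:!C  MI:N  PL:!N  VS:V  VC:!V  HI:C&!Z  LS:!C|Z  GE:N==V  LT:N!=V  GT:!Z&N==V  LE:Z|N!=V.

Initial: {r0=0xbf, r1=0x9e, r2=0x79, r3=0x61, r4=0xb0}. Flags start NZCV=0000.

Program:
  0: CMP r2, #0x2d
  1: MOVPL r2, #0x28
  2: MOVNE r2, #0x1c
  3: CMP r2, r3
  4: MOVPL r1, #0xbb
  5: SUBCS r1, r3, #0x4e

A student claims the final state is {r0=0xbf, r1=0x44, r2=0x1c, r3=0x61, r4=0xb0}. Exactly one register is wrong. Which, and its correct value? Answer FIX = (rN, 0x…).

FIX = (r1, 0x9e)

[0] flags=0010 → (cmp)
[1] flags=0010 PL?T → r2=0x28
[2] flags=0010 NE?T → r2=0x1c
[3] flags=1000 → (cmp)
[4] flags=1000 PL?F → skip
[5] flags=1000 CS?F → skip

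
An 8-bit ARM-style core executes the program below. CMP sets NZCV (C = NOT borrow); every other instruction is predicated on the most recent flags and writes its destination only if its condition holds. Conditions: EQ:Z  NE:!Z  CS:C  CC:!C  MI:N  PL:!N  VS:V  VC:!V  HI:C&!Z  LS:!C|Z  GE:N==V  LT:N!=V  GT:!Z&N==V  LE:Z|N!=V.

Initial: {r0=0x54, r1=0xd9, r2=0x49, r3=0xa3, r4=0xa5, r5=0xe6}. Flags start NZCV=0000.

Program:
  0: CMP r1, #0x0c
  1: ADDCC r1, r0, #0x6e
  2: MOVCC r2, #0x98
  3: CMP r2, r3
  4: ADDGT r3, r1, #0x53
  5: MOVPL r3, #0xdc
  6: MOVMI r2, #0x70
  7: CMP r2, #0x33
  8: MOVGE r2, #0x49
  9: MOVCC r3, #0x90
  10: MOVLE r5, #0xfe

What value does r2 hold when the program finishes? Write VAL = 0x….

VAL = 0x49

[0] flags=1010 → (cmp)
[1] flags=1010 CC?F → skip
[2] flags=1010 CC?F → skip
[3] flags=1001 → (cmp)
[4] flags=1001 GT?T → r3=0x2c
[5] flags=1001 PL?F → skip
[6] flags=1001 MI?T → r2=0x70
[7] flags=0010 → (cmp)
[8] flags=0010 GE?T → r2=0x49
[9] flags=0010 CC?F → skip
[10] flags=0010 LE?F → skip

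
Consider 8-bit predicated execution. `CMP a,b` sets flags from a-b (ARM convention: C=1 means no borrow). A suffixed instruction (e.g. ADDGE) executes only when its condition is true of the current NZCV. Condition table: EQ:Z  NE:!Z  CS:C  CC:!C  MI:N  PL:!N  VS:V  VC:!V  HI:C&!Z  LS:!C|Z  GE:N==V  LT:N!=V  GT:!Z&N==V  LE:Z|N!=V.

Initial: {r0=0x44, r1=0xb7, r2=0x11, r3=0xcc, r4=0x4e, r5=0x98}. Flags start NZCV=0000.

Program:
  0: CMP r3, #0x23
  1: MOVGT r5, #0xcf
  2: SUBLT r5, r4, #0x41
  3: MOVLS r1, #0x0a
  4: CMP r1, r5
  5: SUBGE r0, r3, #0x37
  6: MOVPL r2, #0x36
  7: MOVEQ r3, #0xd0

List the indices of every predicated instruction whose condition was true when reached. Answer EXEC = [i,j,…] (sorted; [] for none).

0: ✓ CMP  NZCV=1010
1: · MOVGT
2: ✓ SUBLT  r5←0x0d
3: · MOVLS
4: ✓ CMP  NZCV=1010
5: · SUBGE
6: · MOVPL
7: · MOVEQ

EXEC = [2]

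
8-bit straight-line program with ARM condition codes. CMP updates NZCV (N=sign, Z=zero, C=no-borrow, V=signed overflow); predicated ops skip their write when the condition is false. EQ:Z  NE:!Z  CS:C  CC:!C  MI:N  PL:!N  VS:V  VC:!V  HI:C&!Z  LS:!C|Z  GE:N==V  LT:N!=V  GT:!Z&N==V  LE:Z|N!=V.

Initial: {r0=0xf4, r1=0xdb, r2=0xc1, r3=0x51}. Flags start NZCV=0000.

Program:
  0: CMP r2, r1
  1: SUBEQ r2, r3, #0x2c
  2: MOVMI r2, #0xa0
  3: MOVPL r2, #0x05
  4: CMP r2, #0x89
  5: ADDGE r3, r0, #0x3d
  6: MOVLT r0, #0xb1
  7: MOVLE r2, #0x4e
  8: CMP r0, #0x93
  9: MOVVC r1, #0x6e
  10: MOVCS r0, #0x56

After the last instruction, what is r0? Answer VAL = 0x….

0: ✓ CMP  NZCV=1000
1: · SUBEQ
2: ✓ MOVMI  r2←0xa0
3: · MOVPL
4: ✓ CMP  NZCV=0010
5: ✓ ADDGE  r3←0x31
6: · MOVLT
7: · MOVLE
8: ✓ CMP  NZCV=0010
9: ✓ MOVVC  r1←0x6e
10: ✓ MOVCS  r0←0x56

VAL = 0x56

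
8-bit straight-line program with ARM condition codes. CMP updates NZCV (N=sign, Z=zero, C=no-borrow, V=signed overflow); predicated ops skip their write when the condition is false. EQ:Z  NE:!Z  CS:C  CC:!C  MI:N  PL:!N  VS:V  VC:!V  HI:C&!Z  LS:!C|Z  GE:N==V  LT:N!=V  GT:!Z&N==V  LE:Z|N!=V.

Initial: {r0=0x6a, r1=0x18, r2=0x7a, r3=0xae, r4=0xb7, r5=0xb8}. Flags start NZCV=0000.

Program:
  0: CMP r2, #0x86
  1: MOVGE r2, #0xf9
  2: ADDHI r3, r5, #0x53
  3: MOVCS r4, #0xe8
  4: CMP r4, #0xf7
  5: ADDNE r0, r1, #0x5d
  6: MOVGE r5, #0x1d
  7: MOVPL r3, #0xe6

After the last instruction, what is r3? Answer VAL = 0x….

0: ✓ CMP  NZCV=1001
1: ✓ MOVGE  r2←0xf9
2: · ADDHI
3: · MOVCS
4: ✓ CMP  NZCV=1000
5: ✓ ADDNE  r0←0x75
6: · MOVGE
7: · MOVPL

VAL = 0xae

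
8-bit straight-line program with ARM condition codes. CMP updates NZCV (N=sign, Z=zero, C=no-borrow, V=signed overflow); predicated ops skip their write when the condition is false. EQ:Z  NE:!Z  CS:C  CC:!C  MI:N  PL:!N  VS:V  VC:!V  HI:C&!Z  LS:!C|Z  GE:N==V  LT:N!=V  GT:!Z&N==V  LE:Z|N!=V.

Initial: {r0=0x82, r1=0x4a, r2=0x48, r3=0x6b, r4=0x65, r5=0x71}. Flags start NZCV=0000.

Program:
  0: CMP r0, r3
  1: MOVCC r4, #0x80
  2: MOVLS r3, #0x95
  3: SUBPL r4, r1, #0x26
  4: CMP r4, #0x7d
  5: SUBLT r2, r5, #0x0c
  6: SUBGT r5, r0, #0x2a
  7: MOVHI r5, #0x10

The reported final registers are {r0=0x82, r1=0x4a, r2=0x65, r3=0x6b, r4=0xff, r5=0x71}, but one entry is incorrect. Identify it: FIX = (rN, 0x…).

[0] flags=0011 → (cmp)
[1] flags=0011 CC?F → skip
[2] flags=0011 LS?F → skip
[3] flags=0011 PL?T → r4=0x24
[4] flags=1000 → (cmp)
[5] flags=1000 LT?T → r2=0x65
[6] flags=1000 GT?F → skip
[7] flags=1000 HI?F → skip

FIX = (r4, 0x24)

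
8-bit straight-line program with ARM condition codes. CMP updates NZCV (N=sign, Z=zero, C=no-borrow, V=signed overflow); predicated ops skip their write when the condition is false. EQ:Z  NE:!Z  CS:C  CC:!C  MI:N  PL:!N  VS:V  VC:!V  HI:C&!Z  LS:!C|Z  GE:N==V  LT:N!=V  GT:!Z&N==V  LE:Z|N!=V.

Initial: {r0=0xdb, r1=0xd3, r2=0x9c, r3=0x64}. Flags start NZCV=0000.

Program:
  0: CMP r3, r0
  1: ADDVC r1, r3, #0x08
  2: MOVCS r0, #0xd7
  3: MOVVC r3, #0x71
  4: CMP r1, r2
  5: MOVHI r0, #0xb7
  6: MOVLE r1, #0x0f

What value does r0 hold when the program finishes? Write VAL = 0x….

VAL = 0xb7

0: ✓ CMP  NZCV=1001
1: · ADDVC
2: · MOVCS
3: · MOVVC
4: ✓ CMP  NZCV=0010
5: ✓ MOVHI  r0←0xb7
6: · MOVLE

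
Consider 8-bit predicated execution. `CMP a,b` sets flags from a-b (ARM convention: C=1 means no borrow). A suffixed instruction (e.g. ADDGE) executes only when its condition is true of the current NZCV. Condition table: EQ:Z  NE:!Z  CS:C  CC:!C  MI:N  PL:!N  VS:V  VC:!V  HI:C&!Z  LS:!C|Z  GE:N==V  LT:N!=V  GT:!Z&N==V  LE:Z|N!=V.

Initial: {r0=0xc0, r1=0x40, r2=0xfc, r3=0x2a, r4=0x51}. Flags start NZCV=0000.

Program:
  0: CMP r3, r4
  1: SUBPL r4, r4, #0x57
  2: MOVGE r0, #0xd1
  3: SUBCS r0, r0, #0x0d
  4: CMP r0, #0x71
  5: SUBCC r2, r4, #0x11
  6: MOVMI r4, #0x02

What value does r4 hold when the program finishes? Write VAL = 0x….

VAL = 0x51

0: ✓ CMP  NZCV=1000
1: · SUBPL
2: · MOVGE
3: · SUBCS
4: ✓ CMP  NZCV=0011
5: · SUBCC
6: · MOVMI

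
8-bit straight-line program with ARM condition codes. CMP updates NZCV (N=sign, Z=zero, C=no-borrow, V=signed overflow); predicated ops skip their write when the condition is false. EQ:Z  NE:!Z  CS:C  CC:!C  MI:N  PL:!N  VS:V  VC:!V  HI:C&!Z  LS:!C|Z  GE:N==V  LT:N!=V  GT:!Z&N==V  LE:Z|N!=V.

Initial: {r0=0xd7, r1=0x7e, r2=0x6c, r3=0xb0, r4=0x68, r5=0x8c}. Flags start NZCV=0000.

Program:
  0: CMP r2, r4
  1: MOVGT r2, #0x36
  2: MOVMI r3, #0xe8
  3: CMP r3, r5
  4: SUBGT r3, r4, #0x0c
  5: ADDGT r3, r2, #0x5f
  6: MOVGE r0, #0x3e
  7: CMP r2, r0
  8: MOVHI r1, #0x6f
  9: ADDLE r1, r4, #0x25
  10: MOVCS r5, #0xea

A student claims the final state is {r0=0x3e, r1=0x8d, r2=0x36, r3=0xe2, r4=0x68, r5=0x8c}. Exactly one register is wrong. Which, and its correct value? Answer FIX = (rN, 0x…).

FIX = (r3, 0x95)

[0] flags=0010 → (cmp)
[1] flags=0010 GT?T → r2=0x36
[2] flags=0010 MI?F → skip
[3] flags=0010 → (cmp)
[4] flags=0010 GT?T → r3=0x5c
[5] flags=0010 GT?T → r3=0x95
[6] flags=0010 GE?T → r0=0x3e
[7] flags=1000 → (cmp)
[8] flags=1000 HI?F → skip
[9] flags=1000 LE?T → r1=0x8d
[10] flags=1000 CS?F → skip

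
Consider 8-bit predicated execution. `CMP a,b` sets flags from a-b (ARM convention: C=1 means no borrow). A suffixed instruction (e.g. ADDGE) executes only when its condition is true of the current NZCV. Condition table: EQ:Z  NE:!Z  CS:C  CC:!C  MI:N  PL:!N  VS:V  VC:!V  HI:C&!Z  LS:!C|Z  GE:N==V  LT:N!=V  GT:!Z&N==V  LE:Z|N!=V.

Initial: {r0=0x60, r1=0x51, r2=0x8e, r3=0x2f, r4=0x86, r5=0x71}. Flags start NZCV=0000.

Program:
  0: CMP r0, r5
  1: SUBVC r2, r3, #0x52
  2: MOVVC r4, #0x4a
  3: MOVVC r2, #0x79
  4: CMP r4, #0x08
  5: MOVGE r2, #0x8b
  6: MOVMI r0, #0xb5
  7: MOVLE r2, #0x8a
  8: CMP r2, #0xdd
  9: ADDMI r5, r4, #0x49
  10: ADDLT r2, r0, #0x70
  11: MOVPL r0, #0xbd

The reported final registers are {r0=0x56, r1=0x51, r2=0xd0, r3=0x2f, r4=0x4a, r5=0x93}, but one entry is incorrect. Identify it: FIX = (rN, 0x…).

FIX = (r0, 0x60)

0: ✓ CMP  NZCV=1000
1: ✓ SUBVC  r2←0xdd
2: ✓ MOVVC  r4←0x4a
3: ✓ MOVVC  r2←0x79
4: ✓ CMP  NZCV=0010
5: ✓ MOVGE  r2←0x8b
6: · MOVMI
7: · MOVLE
8: ✓ CMP  NZCV=1000
9: ✓ ADDMI  r5←0x93
10: ✓ ADDLT  r2←0xd0
11: · MOVPL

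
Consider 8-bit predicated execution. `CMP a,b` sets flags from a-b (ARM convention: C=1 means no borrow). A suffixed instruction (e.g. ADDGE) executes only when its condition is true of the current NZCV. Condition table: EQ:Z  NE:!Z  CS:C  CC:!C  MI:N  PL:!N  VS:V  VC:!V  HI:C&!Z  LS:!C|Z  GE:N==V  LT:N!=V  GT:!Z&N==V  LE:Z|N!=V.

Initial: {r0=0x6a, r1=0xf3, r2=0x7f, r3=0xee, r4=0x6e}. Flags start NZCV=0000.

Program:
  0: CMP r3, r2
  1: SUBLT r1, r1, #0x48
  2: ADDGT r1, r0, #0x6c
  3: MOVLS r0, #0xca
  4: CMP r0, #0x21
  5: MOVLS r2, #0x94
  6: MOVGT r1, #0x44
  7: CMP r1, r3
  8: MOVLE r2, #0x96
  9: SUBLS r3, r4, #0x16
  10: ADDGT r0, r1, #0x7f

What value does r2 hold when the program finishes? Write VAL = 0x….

VAL = 0x7f

0: ✓ CMP  NZCV=0011
1: ✓ SUBLT  r1←0xab
2: · ADDGT
3: · MOVLS
4: ✓ CMP  NZCV=0010
5: · MOVLS
6: ✓ MOVGT  r1←0x44
7: ✓ CMP  NZCV=0000
8: · MOVLE
9: ✓ SUBLS  r3←0x58
10: ✓ ADDGT  r0←0xc3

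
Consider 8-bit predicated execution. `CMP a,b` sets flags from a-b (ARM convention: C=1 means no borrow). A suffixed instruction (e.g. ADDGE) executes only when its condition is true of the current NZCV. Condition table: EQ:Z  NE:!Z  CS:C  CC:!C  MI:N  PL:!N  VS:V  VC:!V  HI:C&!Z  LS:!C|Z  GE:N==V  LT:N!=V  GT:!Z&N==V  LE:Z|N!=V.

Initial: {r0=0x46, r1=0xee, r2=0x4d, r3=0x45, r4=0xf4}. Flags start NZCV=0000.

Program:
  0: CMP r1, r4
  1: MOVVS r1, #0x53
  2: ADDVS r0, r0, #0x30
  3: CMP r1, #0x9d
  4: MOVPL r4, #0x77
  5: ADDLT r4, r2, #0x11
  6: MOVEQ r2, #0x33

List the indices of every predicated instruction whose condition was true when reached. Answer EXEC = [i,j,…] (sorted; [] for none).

EXEC = [4]

[0] flags=1000 → (cmp)
[1] flags=1000 VS?F → skip
[2] flags=1000 VS?F → skip
[3] flags=0010 → (cmp)
[4] flags=0010 PL?T → r4=0x77
[5] flags=0010 LT?F → skip
[6] flags=0010 EQ?F → skip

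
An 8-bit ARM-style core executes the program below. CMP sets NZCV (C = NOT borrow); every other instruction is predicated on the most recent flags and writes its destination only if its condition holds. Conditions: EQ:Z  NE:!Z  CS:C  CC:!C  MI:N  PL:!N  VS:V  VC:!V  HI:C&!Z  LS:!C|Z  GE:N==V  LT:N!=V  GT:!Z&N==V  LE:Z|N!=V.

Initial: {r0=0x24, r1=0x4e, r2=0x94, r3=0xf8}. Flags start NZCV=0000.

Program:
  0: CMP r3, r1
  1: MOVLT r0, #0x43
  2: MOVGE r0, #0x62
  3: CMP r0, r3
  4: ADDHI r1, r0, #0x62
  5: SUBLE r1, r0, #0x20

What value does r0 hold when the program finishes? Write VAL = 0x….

VAL = 0x43

[0] flags=1010 → (cmp)
[1] flags=1010 LT?T → r0=0x43
[2] flags=1010 GE?F → skip
[3] flags=0000 → (cmp)
[4] flags=0000 HI?F → skip
[5] flags=0000 LE?F → skip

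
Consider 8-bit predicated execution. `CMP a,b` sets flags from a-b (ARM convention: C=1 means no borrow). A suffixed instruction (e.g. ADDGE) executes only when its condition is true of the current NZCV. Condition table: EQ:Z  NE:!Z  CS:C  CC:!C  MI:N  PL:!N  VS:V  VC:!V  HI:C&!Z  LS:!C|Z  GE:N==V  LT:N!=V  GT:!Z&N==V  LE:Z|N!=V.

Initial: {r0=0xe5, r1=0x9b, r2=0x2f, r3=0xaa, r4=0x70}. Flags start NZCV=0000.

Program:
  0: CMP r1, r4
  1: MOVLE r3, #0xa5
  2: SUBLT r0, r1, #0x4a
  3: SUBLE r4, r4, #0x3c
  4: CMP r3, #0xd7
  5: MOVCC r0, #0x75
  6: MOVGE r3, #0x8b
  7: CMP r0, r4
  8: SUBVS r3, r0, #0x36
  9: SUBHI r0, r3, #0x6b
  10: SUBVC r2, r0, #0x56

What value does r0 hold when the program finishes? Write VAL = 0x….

VAL = 0x3a

[0] flags=0011 → (cmp)
[1] flags=0011 LE?T → r3=0xa5
[2] flags=0011 LT?T → r0=0x51
[3] flags=0011 LE?T → r4=0x34
[4] flags=1000 → (cmp)
[5] flags=1000 CC?T → r0=0x75
[6] flags=1000 GE?F → skip
[7] flags=0010 → (cmp)
[8] flags=0010 VS?F → skip
[9] flags=0010 HI?T → r0=0x3a
[10] flags=0010 VC?T → r2=0xe4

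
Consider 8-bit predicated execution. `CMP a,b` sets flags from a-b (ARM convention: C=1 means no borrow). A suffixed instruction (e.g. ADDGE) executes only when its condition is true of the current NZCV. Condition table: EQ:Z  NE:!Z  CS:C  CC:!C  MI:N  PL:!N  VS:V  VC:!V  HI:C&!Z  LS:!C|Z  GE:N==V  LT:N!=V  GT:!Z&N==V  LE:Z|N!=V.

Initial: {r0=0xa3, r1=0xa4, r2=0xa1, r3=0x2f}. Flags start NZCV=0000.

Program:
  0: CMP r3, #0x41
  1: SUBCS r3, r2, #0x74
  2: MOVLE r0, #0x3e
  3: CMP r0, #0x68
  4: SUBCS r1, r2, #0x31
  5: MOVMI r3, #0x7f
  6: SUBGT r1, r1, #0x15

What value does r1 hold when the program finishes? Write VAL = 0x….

VAL = 0xa4

[0] flags=1000 → (cmp)
[1] flags=1000 CS?F → skip
[2] flags=1000 LE?T → r0=0x3e
[3] flags=1000 → (cmp)
[4] flags=1000 CS?F → skip
[5] flags=1000 MI?T → r3=0x7f
[6] flags=1000 GT?F → skip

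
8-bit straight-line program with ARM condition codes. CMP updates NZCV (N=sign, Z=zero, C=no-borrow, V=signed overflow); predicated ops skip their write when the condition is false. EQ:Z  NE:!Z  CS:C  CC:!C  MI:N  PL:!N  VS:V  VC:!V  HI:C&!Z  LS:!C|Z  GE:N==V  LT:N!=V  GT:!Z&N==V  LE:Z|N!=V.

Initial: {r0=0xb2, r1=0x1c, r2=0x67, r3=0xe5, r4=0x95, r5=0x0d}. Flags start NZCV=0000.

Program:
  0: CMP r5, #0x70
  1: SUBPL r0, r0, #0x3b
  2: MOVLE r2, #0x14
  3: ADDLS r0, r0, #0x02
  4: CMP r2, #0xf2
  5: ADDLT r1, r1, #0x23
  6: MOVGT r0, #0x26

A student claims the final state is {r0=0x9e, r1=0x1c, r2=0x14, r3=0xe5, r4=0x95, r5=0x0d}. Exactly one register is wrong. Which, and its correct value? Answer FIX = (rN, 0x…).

[0] flags=1000 → (cmp)
[1] flags=1000 PL?F → skip
[2] flags=1000 LE?T → r2=0x14
[3] flags=1000 LS?T → r0=0xb4
[4] flags=0000 → (cmp)
[5] flags=0000 LT?F → skip
[6] flags=0000 GT?T → r0=0x26

FIX = (r0, 0x26)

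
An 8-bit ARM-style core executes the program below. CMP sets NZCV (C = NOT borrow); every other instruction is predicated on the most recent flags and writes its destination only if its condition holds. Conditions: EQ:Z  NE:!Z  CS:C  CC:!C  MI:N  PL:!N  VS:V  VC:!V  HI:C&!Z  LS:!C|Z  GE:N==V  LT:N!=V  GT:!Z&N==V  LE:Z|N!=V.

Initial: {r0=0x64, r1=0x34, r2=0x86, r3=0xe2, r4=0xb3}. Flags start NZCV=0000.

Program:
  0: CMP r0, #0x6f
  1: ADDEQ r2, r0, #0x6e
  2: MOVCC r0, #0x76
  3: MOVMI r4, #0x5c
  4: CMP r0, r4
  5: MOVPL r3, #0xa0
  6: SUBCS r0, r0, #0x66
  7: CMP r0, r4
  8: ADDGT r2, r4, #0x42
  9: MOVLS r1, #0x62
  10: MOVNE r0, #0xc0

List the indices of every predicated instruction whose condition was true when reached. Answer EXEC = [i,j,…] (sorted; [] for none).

EXEC = [2,3,5,6,9,10]

0: ✓ CMP  NZCV=1000
1: · ADDEQ
2: ✓ MOVCC  r0←0x76
3: ✓ MOVMI  r4←0x5c
4: ✓ CMP  NZCV=0010
5: ✓ MOVPL  r3←0xa0
6: ✓ SUBCS  r0←0x10
7: ✓ CMP  NZCV=1000
8: · ADDGT
9: ✓ MOVLS  r1←0x62
10: ✓ MOVNE  r0←0xc0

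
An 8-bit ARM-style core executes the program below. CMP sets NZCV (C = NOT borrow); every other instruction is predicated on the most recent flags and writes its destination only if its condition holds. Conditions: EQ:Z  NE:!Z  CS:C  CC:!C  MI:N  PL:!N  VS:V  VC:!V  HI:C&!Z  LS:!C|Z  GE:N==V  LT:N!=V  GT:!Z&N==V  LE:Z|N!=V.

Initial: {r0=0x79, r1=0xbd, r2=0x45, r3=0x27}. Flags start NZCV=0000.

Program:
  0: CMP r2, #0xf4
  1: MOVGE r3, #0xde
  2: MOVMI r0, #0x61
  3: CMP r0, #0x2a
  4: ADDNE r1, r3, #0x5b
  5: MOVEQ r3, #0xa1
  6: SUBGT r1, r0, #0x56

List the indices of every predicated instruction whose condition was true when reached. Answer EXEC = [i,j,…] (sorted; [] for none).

[0] flags=0000 → (cmp)
[1] flags=0000 GE?T → r3=0xde
[2] flags=0000 MI?F → skip
[3] flags=0010 → (cmp)
[4] flags=0010 NE?T → r1=0x39
[5] flags=0010 EQ?F → skip
[6] flags=0010 GT?T → r1=0x23

EXEC = [1,4,6]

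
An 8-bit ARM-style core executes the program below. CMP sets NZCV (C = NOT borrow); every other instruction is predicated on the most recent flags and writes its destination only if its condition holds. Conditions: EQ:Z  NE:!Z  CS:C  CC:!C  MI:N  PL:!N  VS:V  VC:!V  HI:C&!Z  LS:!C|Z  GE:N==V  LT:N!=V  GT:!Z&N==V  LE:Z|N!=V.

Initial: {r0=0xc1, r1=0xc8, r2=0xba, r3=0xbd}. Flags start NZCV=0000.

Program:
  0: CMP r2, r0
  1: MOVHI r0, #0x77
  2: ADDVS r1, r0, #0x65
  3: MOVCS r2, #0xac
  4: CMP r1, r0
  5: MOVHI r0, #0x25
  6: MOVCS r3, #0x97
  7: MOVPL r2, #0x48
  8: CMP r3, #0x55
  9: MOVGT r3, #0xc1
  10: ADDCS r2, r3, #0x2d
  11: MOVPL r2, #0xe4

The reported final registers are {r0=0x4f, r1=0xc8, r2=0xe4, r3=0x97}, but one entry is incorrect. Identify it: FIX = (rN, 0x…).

0: ✓ CMP  NZCV=1000
1: · MOVHI
2: · ADDVS
3: · MOVCS
4: ✓ CMP  NZCV=0010
5: ✓ MOVHI  r0←0x25
6: ✓ MOVCS  r3←0x97
7: ✓ MOVPL  r2←0x48
8: ✓ CMP  NZCV=0011
9: · MOVGT
10: ✓ ADDCS  r2←0xc4
11: ✓ MOVPL  r2←0xe4

FIX = (r0, 0x25)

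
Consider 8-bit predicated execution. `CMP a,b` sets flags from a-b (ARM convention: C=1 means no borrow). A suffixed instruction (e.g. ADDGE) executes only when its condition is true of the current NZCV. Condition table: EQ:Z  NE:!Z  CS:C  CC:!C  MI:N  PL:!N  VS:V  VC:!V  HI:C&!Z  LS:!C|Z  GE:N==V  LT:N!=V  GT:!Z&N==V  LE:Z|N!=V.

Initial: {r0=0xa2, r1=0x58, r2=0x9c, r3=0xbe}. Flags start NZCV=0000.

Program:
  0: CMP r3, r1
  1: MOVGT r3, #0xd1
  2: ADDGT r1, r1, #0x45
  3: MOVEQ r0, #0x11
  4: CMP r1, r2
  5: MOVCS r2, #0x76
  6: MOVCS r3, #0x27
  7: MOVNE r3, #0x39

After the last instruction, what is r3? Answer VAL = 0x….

[0] flags=0011 → (cmp)
[1] flags=0011 GT?F → skip
[2] flags=0011 GT?F → skip
[3] flags=0011 EQ?F → skip
[4] flags=1001 → (cmp)
[5] flags=1001 CS?F → skip
[6] flags=1001 CS?F → skip
[7] flags=1001 NE?T → r3=0x39

VAL = 0x39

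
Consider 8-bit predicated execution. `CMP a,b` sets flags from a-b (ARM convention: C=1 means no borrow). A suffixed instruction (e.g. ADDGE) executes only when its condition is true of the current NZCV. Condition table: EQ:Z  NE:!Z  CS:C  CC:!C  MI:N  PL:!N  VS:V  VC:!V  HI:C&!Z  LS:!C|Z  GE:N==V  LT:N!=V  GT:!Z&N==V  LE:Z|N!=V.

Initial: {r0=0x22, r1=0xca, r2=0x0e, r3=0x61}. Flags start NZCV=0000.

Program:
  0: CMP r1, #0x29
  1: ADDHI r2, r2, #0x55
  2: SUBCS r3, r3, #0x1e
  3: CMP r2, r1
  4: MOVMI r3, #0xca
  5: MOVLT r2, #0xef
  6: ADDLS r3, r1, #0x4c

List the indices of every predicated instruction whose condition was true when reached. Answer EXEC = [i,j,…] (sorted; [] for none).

0: ✓ CMP  NZCV=1010
1: ✓ ADDHI  r2←0x63
2: ✓ SUBCS  r3←0x43
3: ✓ CMP  NZCV=1001
4: ✓ MOVMI  r3←0xca
5: · MOVLT
6: ✓ ADDLS  r3←0x16

EXEC = [1,2,4,6]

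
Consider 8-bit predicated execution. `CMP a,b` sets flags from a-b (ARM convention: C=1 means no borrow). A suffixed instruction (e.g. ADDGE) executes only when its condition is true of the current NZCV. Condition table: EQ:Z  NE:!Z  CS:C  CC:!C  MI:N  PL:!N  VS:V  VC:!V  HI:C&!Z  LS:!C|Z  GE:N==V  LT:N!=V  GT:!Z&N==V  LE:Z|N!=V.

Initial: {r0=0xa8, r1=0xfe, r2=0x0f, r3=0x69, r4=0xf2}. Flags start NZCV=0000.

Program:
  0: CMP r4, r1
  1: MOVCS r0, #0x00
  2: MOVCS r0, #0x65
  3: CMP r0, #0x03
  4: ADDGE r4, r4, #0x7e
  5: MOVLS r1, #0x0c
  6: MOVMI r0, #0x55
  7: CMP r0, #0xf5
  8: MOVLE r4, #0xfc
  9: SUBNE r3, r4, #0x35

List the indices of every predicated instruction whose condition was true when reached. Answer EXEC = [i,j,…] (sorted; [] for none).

0: ✓ CMP  NZCV=1000
1: · MOVCS
2: · MOVCS
3: ✓ CMP  NZCV=1010
4: · ADDGE
5: · MOVLS
6: ✓ MOVMI  r0←0x55
7: ✓ CMP  NZCV=0000
8: · MOVLE
9: ✓ SUBNE  r3←0xbd

EXEC = [6,9]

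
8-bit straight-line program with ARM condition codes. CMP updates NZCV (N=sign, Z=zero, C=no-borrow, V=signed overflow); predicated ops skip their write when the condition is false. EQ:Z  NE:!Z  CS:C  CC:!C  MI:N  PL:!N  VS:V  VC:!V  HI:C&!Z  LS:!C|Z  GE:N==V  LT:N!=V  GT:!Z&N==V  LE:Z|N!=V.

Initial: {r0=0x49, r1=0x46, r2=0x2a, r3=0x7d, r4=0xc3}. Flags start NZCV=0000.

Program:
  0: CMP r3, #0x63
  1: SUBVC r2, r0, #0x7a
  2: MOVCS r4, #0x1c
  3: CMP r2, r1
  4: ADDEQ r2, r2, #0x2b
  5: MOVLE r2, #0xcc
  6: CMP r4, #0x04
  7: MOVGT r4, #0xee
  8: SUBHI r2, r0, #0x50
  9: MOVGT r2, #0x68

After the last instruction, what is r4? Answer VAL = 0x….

VAL = 0xee

[0] flags=0010 → (cmp)
[1] flags=0010 VC?T → r2=0xcf
[2] flags=0010 CS?T → r4=0x1c
[3] flags=1010 → (cmp)
[4] flags=1010 EQ?F → skip
[5] flags=1010 LE?T → r2=0xcc
[6] flags=0010 → (cmp)
[7] flags=0010 GT?T → r4=0xee
[8] flags=0010 HI?T → r2=0xf9
[9] flags=0010 GT?T → r2=0x68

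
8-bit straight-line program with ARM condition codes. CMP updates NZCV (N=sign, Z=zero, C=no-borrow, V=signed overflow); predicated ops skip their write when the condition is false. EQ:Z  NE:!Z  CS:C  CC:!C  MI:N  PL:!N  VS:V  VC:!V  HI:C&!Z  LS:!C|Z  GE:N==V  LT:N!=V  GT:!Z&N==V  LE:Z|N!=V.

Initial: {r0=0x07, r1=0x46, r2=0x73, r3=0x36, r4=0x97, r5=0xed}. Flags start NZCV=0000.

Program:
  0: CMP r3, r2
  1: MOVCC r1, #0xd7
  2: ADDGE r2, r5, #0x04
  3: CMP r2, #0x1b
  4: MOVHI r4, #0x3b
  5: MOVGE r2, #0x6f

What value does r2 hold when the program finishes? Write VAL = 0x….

VAL = 0x6f

[0] flags=1000 → (cmp)
[1] flags=1000 CC?T → r1=0xd7
[2] flags=1000 GE?F → skip
[3] flags=0010 → (cmp)
[4] flags=0010 HI?T → r4=0x3b
[5] flags=0010 GE?T → r2=0x6f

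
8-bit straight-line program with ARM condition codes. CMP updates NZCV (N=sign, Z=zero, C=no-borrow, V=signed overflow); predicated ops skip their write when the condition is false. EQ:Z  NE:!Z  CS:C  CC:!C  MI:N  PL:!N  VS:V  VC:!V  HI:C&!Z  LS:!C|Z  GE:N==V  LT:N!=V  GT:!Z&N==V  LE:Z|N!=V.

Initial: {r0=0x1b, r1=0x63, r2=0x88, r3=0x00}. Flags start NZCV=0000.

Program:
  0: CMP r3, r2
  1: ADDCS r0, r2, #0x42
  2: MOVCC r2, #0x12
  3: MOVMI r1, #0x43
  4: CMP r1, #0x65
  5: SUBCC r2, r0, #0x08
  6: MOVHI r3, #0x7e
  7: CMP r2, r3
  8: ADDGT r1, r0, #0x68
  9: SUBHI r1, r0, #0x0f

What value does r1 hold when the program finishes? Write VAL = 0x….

[0] flags=0000 → (cmp)
[1] flags=0000 CS?F → skip
[2] flags=0000 CC?T → r2=0x12
[3] flags=0000 MI?F → skip
[4] flags=1000 → (cmp)
[5] flags=1000 CC?T → r2=0x13
[6] flags=1000 HI?F → skip
[7] flags=0010 → (cmp)
[8] flags=0010 GT?T → r1=0x83
[9] flags=0010 HI?T → r1=0x0c

VAL = 0x0c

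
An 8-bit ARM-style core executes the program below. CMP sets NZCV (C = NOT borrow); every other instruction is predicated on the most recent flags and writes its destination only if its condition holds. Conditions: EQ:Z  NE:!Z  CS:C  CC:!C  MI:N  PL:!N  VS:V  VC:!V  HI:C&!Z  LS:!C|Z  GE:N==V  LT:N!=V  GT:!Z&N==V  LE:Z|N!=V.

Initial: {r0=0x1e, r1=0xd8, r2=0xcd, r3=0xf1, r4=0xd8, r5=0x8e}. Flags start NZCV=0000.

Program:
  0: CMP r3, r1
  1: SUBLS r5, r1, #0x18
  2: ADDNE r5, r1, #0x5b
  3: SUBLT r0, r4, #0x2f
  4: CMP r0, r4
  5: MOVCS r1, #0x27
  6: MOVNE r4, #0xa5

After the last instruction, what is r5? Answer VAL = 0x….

VAL = 0x33

0: ✓ CMP  NZCV=0010
1: · SUBLS
2: ✓ ADDNE  r5←0x33
3: · SUBLT
4: ✓ CMP  NZCV=0000
5: · MOVCS
6: ✓ MOVNE  r4←0xa5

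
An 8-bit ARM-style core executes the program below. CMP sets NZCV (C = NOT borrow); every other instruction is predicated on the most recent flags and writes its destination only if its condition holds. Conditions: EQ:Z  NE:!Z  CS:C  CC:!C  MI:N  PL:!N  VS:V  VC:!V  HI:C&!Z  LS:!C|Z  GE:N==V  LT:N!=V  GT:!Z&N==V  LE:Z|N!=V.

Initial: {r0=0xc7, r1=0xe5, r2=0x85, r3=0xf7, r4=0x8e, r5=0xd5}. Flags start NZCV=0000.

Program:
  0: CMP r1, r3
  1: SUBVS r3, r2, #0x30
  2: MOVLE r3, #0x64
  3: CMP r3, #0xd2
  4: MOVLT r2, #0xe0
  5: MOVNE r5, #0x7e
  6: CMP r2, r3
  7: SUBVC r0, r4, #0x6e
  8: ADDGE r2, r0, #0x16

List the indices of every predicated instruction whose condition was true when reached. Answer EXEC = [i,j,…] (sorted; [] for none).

EXEC = [2,5]

[0] flags=1000 → (cmp)
[1] flags=1000 VS?F → skip
[2] flags=1000 LE?T → r3=0x64
[3] flags=1001 → (cmp)
[4] flags=1001 LT?F → skip
[5] flags=1001 NE?T → r5=0x7e
[6] flags=0011 → (cmp)
[7] flags=0011 VC?F → skip
[8] flags=0011 GE?F → skip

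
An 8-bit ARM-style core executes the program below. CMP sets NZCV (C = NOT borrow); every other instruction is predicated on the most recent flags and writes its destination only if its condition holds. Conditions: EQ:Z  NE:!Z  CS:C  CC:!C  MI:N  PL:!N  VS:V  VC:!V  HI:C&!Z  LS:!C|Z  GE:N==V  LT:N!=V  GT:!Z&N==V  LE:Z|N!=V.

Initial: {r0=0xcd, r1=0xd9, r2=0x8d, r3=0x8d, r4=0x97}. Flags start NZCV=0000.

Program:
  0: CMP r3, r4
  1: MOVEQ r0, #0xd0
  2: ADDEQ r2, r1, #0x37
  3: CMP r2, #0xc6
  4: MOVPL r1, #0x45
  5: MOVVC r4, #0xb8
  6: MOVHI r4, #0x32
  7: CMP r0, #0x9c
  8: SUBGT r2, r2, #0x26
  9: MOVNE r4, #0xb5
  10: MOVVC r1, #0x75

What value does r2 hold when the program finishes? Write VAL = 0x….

[0] flags=1000 → (cmp)
[1] flags=1000 EQ?F → skip
[2] flags=1000 EQ?F → skip
[3] flags=1000 → (cmp)
[4] flags=1000 PL?F → skip
[5] flags=1000 VC?T → r4=0xb8
[6] flags=1000 HI?F → skip
[7] flags=0010 → (cmp)
[8] flags=0010 GT?T → r2=0x67
[9] flags=0010 NE?T → r4=0xb5
[10] flags=0010 VC?T → r1=0x75

VAL = 0x67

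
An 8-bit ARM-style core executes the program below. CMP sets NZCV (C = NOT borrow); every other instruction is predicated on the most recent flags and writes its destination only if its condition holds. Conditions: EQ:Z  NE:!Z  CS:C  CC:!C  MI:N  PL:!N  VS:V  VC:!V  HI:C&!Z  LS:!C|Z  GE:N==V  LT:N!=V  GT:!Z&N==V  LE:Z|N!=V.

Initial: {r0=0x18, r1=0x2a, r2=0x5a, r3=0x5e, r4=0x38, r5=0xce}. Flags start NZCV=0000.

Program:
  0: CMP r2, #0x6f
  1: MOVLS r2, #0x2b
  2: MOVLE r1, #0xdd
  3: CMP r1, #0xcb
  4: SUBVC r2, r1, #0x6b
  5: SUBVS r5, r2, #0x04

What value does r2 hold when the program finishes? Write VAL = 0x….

VAL = 0x72

[0] flags=1000 → (cmp)
[1] flags=1000 LS?T → r2=0x2b
[2] flags=1000 LE?T → r1=0xdd
[3] flags=0010 → (cmp)
[4] flags=0010 VC?T → r2=0x72
[5] flags=0010 VS?F → skip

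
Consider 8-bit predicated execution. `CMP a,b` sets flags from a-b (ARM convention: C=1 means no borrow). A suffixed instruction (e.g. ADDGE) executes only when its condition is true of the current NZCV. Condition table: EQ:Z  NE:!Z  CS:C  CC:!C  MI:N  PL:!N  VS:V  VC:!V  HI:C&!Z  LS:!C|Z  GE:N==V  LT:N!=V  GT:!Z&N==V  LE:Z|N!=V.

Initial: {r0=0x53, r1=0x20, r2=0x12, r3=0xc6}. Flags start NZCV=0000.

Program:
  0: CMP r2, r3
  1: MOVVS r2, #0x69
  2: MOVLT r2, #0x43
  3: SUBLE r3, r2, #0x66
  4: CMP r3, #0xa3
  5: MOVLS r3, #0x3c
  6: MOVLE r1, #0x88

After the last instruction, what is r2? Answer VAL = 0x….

0: ✓ CMP  NZCV=0000
1: · MOVVS
2: · MOVLT
3: · SUBLE
4: ✓ CMP  NZCV=0010
5: · MOVLS
6: · MOVLE

VAL = 0x12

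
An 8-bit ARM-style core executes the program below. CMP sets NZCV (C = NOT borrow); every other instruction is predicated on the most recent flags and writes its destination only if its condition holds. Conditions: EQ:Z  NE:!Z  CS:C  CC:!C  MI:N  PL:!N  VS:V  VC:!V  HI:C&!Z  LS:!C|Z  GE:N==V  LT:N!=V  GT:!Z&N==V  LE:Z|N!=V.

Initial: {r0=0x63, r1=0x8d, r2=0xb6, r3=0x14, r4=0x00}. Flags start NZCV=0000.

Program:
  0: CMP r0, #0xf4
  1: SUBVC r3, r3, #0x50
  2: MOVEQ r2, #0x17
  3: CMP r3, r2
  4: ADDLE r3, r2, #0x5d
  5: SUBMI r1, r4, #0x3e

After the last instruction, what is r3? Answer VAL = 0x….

VAL = 0xc4

0: ✓ CMP  NZCV=0000
1: ✓ SUBVC  r3←0xc4
2: · MOVEQ
3: ✓ CMP  NZCV=0010
4: · ADDLE
5: · SUBMI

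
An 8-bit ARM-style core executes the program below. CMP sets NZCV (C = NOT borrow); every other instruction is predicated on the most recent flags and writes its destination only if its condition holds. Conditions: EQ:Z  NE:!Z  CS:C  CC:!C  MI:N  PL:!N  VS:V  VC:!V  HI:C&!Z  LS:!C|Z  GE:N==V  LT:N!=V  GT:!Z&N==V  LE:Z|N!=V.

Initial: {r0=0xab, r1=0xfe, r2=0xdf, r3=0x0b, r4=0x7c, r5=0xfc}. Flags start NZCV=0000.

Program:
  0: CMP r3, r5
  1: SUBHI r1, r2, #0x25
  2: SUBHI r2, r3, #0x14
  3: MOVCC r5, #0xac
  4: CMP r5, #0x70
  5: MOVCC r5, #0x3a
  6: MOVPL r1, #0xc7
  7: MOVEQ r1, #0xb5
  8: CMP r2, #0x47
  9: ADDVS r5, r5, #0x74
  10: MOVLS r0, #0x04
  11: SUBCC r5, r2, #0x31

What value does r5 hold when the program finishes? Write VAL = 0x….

VAL = 0xac

[0] flags=0000 → (cmp)
[1] flags=0000 HI?F → skip
[2] flags=0000 HI?F → skip
[3] flags=0000 CC?T → r5=0xac
[4] flags=0011 → (cmp)
[5] flags=0011 CC?F → skip
[6] flags=0011 PL?T → r1=0xc7
[7] flags=0011 EQ?F → skip
[8] flags=1010 → (cmp)
[9] flags=1010 VS?F → skip
[10] flags=1010 LS?F → skip
[11] flags=1010 CC?F → skip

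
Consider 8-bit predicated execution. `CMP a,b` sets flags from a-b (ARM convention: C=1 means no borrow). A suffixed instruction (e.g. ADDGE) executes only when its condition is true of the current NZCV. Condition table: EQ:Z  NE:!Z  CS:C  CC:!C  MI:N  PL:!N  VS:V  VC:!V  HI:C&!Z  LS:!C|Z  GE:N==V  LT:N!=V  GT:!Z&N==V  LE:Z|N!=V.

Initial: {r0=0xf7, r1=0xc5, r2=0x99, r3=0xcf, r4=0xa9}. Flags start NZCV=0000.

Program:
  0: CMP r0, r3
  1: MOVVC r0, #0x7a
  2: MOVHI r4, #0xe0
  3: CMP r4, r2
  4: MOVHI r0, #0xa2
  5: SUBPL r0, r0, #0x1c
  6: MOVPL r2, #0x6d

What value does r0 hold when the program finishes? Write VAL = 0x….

VAL = 0x86

[0] flags=0010 → (cmp)
[1] flags=0010 VC?T → r0=0x7a
[2] flags=0010 HI?T → r4=0xe0
[3] flags=0010 → (cmp)
[4] flags=0010 HI?T → r0=0xa2
[5] flags=0010 PL?T → r0=0x86
[6] flags=0010 PL?T → r2=0x6d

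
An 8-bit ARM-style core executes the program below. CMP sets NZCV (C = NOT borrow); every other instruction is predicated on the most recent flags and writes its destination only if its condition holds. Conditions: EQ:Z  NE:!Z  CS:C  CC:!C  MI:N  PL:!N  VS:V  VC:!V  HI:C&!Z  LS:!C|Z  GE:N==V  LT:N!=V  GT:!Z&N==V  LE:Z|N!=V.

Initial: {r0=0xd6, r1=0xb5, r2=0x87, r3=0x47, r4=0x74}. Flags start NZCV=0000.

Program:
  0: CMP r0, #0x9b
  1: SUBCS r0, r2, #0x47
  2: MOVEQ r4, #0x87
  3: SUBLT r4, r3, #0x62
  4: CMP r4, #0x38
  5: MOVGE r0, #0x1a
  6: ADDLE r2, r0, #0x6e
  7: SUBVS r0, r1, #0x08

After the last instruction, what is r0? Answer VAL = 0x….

0: ✓ CMP  NZCV=0010
1: ✓ SUBCS  r0←0x40
2: · MOVEQ
3: · SUBLT
4: ✓ CMP  NZCV=0010
5: ✓ MOVGE  r0←0x1a
6: · ADDLE
7: · SUBVS

VAL = 0x1a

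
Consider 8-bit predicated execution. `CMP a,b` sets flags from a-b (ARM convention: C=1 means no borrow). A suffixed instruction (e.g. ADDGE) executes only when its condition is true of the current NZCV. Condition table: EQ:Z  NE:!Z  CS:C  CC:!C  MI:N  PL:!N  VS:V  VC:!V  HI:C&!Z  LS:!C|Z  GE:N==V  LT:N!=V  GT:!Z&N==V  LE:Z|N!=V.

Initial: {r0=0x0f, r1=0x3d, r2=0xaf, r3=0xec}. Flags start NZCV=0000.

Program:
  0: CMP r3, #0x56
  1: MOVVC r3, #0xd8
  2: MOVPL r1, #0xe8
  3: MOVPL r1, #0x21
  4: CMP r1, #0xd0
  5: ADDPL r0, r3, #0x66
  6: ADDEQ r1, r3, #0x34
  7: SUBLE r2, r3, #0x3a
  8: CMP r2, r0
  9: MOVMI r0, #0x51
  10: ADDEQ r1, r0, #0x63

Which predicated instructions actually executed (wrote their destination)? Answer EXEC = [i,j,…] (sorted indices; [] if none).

[0] flags=1010 → (cmp)
[1] flags=1010 VC?T → r3=0xd8
[2] flags=1010 PL?F → skip
[3] flags=1010 PL?F → skip
[4] flags=0000 → (cmp)
[5] flags=0000 PL?T → r0=0x3e
[6] flags=0000 EQ?F → skip
[7] flags=0000 LE?F → skip
[8] flags=0011 → (cmp)
[9] flags=0011 MI?F → skip
[10] flags=0011 EQ?F → skip

EXEC = [1,5]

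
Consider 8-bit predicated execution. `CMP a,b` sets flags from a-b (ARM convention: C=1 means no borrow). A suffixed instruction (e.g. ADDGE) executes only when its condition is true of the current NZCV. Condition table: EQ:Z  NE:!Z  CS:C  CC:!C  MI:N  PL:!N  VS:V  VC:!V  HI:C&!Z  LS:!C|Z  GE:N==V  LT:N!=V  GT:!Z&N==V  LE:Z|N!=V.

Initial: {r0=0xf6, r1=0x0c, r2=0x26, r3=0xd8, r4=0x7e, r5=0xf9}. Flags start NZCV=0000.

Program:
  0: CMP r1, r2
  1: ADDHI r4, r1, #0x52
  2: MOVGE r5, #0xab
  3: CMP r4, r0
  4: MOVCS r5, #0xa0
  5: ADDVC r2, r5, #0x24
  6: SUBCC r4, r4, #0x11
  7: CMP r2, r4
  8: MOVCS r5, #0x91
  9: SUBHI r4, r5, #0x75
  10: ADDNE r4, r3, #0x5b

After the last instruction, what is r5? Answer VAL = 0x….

VAL = 0xf9

0: ✓ CMP  NZCV=1000
1: · ADDHI
2: · MOVGE
3: ✓ CMP  NZCV=1001
4: · MOVCS
5: · ADDVC
6: ✓ SUBCC  r4←0x6d
7: ✓ CMP  NZCV=1000
8: · MOVCS
9: · SUBHI
10: ✓ ADDNE  r4←0x33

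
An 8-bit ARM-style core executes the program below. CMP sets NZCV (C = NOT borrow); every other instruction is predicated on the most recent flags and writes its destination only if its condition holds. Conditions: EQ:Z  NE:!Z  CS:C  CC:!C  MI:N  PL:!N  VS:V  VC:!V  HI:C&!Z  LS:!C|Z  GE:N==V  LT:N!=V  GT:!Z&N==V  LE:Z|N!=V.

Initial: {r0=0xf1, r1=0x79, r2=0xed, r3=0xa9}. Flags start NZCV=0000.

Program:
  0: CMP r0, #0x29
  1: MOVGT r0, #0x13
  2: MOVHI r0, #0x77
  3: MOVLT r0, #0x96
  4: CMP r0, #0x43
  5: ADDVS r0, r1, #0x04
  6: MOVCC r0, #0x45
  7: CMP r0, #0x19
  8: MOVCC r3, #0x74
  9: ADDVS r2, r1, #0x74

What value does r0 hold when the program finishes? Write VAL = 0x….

[0] flags=1010 → (cmp)
[1] flags=1010 GT?F → skip
[2] flags=1010 HI?T → r0=0x77
[3] flags=1010 LT?T → r0=0x96
[4] flags=0011 → (cmp)
[5] flags=0011 VS?T → r0=0x7d
[6] flags=0011 CC?F → skip
[7] flags=0010 → (cmp)
[8] flags=0010 CC?F → skip
[9] flags=0010 VS?F → skip

VAL = 0x7d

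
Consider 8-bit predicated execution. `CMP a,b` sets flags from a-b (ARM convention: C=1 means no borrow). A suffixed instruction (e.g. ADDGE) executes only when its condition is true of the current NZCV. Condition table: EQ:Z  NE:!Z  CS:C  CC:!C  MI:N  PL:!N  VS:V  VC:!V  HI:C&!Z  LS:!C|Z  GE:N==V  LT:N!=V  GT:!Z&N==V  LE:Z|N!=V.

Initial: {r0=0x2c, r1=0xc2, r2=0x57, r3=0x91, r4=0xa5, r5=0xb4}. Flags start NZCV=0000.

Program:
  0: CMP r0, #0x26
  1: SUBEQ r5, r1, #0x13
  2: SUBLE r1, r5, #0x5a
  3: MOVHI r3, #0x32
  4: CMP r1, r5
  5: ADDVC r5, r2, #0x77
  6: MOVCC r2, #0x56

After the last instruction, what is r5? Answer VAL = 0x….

VAL = 0xce

0: ✓ CMP  NZCV=0010
1: · SUBEQ
2: · SUBLE
3: ✓ MOVHI  r3←0x32
4: ✓ CMP  NZCV=0010
5: ✓ ADDVC  r5←0xce
6: · MOVCC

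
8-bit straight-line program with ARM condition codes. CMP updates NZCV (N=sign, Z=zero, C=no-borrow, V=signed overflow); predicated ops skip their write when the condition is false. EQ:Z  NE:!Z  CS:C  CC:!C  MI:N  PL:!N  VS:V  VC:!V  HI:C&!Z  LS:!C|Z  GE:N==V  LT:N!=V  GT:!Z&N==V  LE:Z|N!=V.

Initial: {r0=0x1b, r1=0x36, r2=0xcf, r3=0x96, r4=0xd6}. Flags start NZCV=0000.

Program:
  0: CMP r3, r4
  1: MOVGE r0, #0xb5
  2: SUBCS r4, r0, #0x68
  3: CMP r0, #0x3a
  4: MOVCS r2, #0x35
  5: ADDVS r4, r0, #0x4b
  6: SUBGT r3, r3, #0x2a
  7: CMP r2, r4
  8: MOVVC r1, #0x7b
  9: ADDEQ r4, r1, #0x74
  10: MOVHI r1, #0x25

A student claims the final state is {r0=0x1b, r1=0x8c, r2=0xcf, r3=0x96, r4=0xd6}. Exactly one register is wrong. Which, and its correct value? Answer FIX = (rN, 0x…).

FIX = (r1, 0x7b)

[0] flags=1000 → (cmp)
[1] flags=1000 GE?F → skip
[2] flags=1000 CS?F → skip
[3] flags=1000 → (cmp)
[4] flags=1000 CS?F → skip
[5] flags=1000 VS?F → skip
[6] flags=1000 GT?F → skip
[7] flags=1000 → (cmp)
[8] flags=1000 VC?T → r1=0x7b
[9] flags=1000 EQ?F → skip
[10] flags=1000 HI?F → skip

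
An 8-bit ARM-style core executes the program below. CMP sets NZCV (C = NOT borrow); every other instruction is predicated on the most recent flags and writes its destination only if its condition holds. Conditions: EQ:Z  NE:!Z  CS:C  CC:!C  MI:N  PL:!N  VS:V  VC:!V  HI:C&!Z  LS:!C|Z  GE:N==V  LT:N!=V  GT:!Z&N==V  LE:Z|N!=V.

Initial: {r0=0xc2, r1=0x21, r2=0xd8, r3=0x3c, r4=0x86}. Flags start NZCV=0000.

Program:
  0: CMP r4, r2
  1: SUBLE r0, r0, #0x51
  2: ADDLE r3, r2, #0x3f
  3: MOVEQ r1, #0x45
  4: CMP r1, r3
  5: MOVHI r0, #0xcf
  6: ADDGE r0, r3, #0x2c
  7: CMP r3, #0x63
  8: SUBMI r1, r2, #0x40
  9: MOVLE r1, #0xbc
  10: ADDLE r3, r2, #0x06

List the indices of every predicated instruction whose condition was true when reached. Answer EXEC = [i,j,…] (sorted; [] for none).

0: ✓ CMP  NZCV=1000
1: ✓ SUBLE  r0←0x71
2: ✓ ADDLE  r3←0x17
3: · MOVEQ
4: ✓ CMP  NZCV=0010
5: ✓ MOVHI  r0←0xcf
6: ✓ ADDGE  r0←0x43
7: ✓ CMP  NZCV=1000
8: ✓ SUBMI  r1←0x98
9: ✓ MOVLE  r1←0xbc
10: ✓ ADDLE  r3←0xde

EXEC = [1,2,5,6,8,9,10]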